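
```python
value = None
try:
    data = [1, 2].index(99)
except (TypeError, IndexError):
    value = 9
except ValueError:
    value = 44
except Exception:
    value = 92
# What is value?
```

Step-by-step execution trace:
1. `data = [1, 2].index(99)` raises ValueError.
2. `except (TypeError, IndexError)` does not match ValueError; skipped.
3. `except ValueError` matches (exact type match) → value = 44.
4. `except Exception` is not reached.
Result: 44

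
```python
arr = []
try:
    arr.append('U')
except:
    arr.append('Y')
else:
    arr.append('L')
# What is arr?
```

Step-by-step execution trace:
1. try: `arr.append('U')` → arr = ['U']. No exception raised.
2. `except` is skipped.
3. `else` runs (try completed without exception): `arr.append('L')` → arr = ['U', 'L'].
Result: ['U', 'L']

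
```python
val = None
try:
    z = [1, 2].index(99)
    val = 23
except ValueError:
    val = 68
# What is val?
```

Step-by-step execution trace:
1. `z = [1, 2].index(99)` raises ValueError.
2. `val = 23` is not reached.
3. `except ValueError` matches → val = 68.
Result: 68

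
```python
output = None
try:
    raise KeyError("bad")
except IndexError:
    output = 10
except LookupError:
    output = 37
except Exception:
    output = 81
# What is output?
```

Step-by-step execution trace:
1. `raise KeyError(...)` raises KeyError.
2. `except IndexError` does not match (KeyError is not a subclass of IndexError); skipped.
3. `except LookupError` matches (KeyError is a subclass of LookupError) → output = 37.
4. `except Exception` is not reached.
Result: 37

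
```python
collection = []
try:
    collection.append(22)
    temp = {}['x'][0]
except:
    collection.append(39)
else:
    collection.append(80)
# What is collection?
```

Step-by-step execution trace:
1. try: `collection.append(22)` → collection = [22].
2. `temp = {}['x'][0]` raises KeyError.
3. bare `except` matches → `collection.append(39)` → collection = [22, 39].
4. `else` is skipped (an exception was raised).
Result: [22, 39]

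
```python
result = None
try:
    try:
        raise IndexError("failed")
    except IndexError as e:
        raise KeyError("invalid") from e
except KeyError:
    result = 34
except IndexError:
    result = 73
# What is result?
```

Step-by-step execution trace:
1. Inner try raises IndexError; inner `except IndexError as e` catches it.
2. `raise KeyError(...) from e` raises KeyError (IndexError is attached as __cause__, but only KeyError is active).
3. Outer `except KeyError` matches → result = 34.
4. `except IndexError` is not reached.
Result: 34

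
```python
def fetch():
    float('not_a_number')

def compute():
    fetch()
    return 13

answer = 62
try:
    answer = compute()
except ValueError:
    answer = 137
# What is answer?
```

Step-by-step execution trace:
1. answer starts at 62.
2. try: `compute()` calls `fetch()`.
3. `fetch()` evaluates `float('not_a_number')`, which raises ValueError; it propagates through compute (uncaught).
4. `return 13` in compute is not reached; the assignment to answer does not complete.
5. `except ValueError` matches → answer = 137.
Result: 137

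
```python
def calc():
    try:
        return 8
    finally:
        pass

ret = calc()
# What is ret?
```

Step-by-step execution trace:
1. `calc()` enters try: `return 8` sets pending return value 8.
2. Before returning, `finally: pass` runs (no effect).
3. calc() returns 8 → ret = 8.
Result: 8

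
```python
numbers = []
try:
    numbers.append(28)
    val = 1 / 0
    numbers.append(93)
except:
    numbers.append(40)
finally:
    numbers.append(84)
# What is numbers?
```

Step-by-step execution trace:
1. try: `numbers.append(28)` → numbers = [28].
2. `val = 1 / 0` raises ZeroDivisionError; `numbers.append(93)` is not reached.
3. bare `except` matches → `numbers.append(40)` → numbers = [28, 40].
4. finally always runs: `numbers.append(84)` → numbers = [28, 40, 84].
Result: [28, 40, 84]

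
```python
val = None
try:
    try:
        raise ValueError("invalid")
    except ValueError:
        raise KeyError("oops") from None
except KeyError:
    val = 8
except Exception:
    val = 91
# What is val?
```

Step-by-step execution trace:
1. Inner try raises ValueError; inner `except ValueError` catches it.
2. `raise KeyError(...) from None` raises KeyError (from None suppresses __context__, but the active exception is still KeyError).
3. Outer `except KeyError` matches → val = 8.
4. `except Exception` is not reached.
Result: 8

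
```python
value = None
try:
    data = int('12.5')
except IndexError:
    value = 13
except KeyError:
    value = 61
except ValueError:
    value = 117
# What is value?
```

Step-by-step execution trace:
1. `data = int('12.5')` raises ValueError.
2. `except IndexError` does not match ValueError; skipped.
3. `except KeyError` does not match ValueError; skipped.
4. `except ValueError` matches → value = 117.
Result: 117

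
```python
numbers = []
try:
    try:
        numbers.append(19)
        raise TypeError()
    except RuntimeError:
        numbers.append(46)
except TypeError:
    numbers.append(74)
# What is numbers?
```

Step-by-step execution trace:
1. Inner try: `numbers.append(19)` → numbers = [19].
2. `raise TypeError()` raises TypeError.
3. Inner `except RuntimeError` does not match TypeError; exception propagates to outer try.
4. Outer `except TypeError` matches → `numbers.append(74)` → numbers = [19, 74].
Result: [19, 74]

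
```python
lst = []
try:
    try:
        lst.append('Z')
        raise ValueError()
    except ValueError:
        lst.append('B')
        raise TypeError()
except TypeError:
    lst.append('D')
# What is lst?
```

Step-by-step execution trace:
1. Inner try: `lst.append('Z')` → lst = ['Z'].
2. `raise ValueError()` raises ValueError.
3. Inner `except ValueError` matches → `lst.append('B')` → lst = ['Z', 'B'].
4. `raise TypeError()` raises TypeError; propagates to outer try.
5. Outer `except TypeError` matches → `lst.append('D')` → lst = ['Z', 'B', 'D'].
Result: ['Z', 'B', 'D']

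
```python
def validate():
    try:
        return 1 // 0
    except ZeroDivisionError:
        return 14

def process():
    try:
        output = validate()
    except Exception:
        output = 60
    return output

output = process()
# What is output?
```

Step-by-step execution trace:
1. `process()` calls `validate()`.
2. In validate: `1 // 0` raises ZeroDivisionError; `except ZeroDivisionError` catches it → returns 14.
3. In process: `output = validate()` → output = 14. No exception reaches process.
4. `except Exception` is skipped; process returns 14.
5. output = 14.
Result: 14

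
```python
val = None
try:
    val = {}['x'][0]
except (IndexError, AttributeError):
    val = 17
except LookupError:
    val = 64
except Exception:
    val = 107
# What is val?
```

Step-by-step execution trace:
1. `val = {}['x'][0]` raises KeyError.
2. `except (IndexError, AttributeError)` does not match KeyError; skipped.
3. `except LookupError` matches (KeyError is a subclass of LookupError) → val = 64.
4. `except Exception` is not reached.
Result: 64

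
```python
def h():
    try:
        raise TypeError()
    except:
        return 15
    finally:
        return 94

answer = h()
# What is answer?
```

Step-by-step execution trace:
1. `h()` enters try: `raise TypeError()` raises TypeError.
2. bare `except` matches → `return 15` sets pending return value 15.
3. Before returning, `finally: return 94` runs and overrides the pending return.
4. h() returns 94 → answer = 94.
Result: 94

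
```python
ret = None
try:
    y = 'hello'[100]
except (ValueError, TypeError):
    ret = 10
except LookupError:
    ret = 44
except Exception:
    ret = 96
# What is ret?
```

Step-by-step execution trace:
1. `y = 'hello'[100]` raises IndexError.
2. `except (ValueError, TypeError)` does not match IndexError; skipped.
3. `except LookupError` matches (IndexError is a subclass of LookupError) → ret = 44.
4. `except Exception` is not reached.
Result: 44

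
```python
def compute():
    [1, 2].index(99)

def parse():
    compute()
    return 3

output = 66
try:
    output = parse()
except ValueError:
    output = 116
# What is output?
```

Step-by-step execution trace:
1. output starts at 66.
2. try: `parse()` calls `compute()`.
3. `compute()` evaluates `[1, 2].index(99)`, which raises ValueError; it propagates through parse (uncaught).
4. `return 3` in parse is not reached; the assignment to output does not complete.
5. `except ValueError` matches → output = 116.
Result: 116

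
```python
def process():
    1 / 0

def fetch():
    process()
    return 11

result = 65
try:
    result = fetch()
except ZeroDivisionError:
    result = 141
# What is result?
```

Step-by-step execution trace:
1. result starts at 65.
2. try: `fetch()` calls `process()`.
3. `process()` evaluates `1 / 0`, which raises ZeroDivisionError; it propagates through fetch (uncaught).
4. `return 11` in fetch is not reached; the assignment to result does not complete.
5. `except ZeroDivisionError` matches → result = 141.
Result: 141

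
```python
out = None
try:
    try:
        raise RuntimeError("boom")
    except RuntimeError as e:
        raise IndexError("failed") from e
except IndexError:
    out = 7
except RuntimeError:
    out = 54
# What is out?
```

Step-by-step execution trace:
1. Inner try raises RuntimeError; inner `except RuntimeError as e` catches it.
2. `raise IndexError(...) from e` raises IndexError (RuntimeError is attached as __cause__, but only IndexError is active).
3. Outer `except IndexError` matches → out = 7.
4. `except RuntimeError` is not reached.
Result: 7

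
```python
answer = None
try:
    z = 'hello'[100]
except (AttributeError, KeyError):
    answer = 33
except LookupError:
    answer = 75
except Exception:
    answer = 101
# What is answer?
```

Step-by-step execution trace:
1. `z = 'hello'[100]` raises IndexError.
2. `except (AttributeError, KeyError)` does not match IndexError; skipped.
3. `except LookupError` matches (IndexError is a subclass of LookupError) → answer = 75.
4. `except Exception` is not reached.
Result: 75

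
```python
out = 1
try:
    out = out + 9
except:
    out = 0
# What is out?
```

Step-by-step execution trace:
1. out starts at 1.
2. try: `out = out + 9` → out = 10. No exception raised.
3. `except` is skipped.
Result: 10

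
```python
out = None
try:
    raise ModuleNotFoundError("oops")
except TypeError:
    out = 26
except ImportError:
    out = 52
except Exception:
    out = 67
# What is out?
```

Step-by-step execution trace:
1. `raise ModuleNotFoundError(...)` raises ModuleNotFoundError.
2. `except TypeError` does not match (ModuleNotFoundError is not a subclass of TypeError); skipped.
3. `except ImportError` matches (ModuleNotFoundError is a subclass of ImportError) → out = 52.
4. `except Exception` is not reached.
Result: 52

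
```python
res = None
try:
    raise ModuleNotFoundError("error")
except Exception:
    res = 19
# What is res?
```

Step-by-step execution trace:
1. `raise ModuleNotFoundError(...)` raises ModuleNotFoundError.
2. `except Exception` matches (ModuleNotFoundError is a subclass of Exception) → res = 19.
Result: 19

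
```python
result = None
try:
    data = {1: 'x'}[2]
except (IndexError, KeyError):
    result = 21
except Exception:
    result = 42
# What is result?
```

Step-by-step execution trace:
1. `data = {1: 'x'}[2]` raises KeyError.
2. `except (IndexError, KeyError)` matches (KeyError is in the tuple) → result = 21.
3. `except Exception` is not reached.
Result: 21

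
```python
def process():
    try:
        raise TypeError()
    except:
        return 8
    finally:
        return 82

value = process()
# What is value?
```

Step-by-step execution trace:
1. `process()` enters try: `raise TypeError()` raises TypeError.
2. bare `except` matches → `return 8` sets pending return value 8.
3. Before returning, `finally: return 82` runs and overrides the pending return.
4. process() returns 82 → value = 82.
Result: 82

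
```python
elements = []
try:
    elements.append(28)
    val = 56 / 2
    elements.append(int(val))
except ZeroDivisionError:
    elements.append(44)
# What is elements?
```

Step-by-step execution trace:
1. try: `elements.append(28)` → elements = [28].
2. `val = 56 / 2` → val = 28.0. No exception raised.
3. `elements.append(int(val))` → elements = [28, 28].
4. `except ZeroDivisionError` is skipped (no exception was raised).
Result: [28, 28]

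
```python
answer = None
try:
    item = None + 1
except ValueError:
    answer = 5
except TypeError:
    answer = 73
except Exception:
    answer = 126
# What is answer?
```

Step-by-step execution trace:
1. `item = None + 1` raises TypeError.
2. `except ValueError` does not match TypeError; skipped.
3. `except TypeError` matches → answer = 73.
4. Remaining except clauses are skipped.
Result: 73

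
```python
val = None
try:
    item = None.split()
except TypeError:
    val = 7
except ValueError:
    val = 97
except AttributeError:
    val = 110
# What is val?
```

Step-by-step execution trace:
1. `item = None.split()` raises AttributeError.
2. `except TypeError` does not match AttributeError; skipped.
3. `except ValueError` does not match AttributeError; skipped.
4. `except AttributeError` matches → val = 110.
Result: 110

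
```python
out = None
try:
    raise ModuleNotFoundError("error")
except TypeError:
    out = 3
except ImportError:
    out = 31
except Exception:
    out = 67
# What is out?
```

Step-by-step execution trace:
1. `raise ModuleNotFoundError(...)` raises ModuleNotFoundError.
2. `except TypeError` does not match (ModuleNotFoundError is not a subclass of TypeError); skipped.
3. `except ImportError` matches (ModuleNotFoundError is a subclass of ImportError) → out = 31.
4. `except Exception` is not reached.
Result: 31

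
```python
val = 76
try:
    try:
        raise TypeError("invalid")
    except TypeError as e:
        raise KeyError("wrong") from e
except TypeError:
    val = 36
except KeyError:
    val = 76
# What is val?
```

Step-by-step execution trace:
1. Inner try raises TypeError; inner `except TypeError as e` catches it.
2. `raise KeyError(...) from e` raises KeyError (TypeError is attached as __cause__, but only KeyError is active).
3. Outer `except TypeError` does not match KeyError; skipped.
4. Outer `except KeyError` matches → val = 76.
Result: 76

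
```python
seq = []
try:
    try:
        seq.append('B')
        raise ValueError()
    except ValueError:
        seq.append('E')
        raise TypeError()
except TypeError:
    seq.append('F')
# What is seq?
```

Step-by-step execution trace:
1. Inner try: `seq.append('B')` → seq = ['B'].
2. `raise ValueError()` raises ValueError.
3. Inner `except ValueError` matches → `seq.append('E')` → seq = ['B', 'E'].
4. `raise TypeError()` raises TypeError; propagates to outer try.
5. Outer `except TypeError` matches → `seq.append('F')` → seq = ['B', 'E', 'F'].
Result: ['B', 'E', 'F']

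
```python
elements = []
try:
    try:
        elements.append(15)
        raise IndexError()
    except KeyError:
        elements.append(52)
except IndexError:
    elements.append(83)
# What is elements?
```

Step-by-step execution trace:
1. Inner try: `elements.append(15)` → elements = [15].
2. `raise IndexError()` raises IndexError.
3. Inner `except KeyError` does not match IndexError; exception propagates to outer try.
4. Outer `except IndexError` matches → `elements.append(83)` → elements = [15, 83].
Result: [15, 83]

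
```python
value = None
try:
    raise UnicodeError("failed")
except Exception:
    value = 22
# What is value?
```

Step-by-step execution trace:
1. `raise UnicodeError(...)` raises UnicodeError.
2. `except Exception` matches (UnicodeError is a subclass of Exception) → value = 22.
Result: 22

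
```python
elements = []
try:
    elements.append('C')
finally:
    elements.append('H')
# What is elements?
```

Step-by-step execution trace:
1. try: `elements.append('C')` → elements = ['C'].
2. The try body completes without raising.
3. finally always runs: `elements.append('H')` → elements = ['C', 'H'].
Result: ['C', 'H']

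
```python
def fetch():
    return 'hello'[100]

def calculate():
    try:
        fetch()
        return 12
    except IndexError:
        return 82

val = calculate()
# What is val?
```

Step-by-step execution trace:
1. `calculate()` calls `fetch()`.
2. `fetch()` evaluates `'hello'[100]`, which raises IndexError; it propagates to the caller.
3. `return 12` is not reached.
4. `except IndexError` in calculate matches → returns 82.
5. val = 82.
Result: 82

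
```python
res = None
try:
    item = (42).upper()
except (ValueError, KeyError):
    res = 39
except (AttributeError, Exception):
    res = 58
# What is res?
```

Step-by-step execution trace:
1. `item = (42).upper()` raises AttributeError.
2. `except (ValueError, KeyError)` does not match AttributeError; skipped.
3. `except (AttributeError, Exception)` matches (AttributeError is in the tuple) → res = 58.
Result: 58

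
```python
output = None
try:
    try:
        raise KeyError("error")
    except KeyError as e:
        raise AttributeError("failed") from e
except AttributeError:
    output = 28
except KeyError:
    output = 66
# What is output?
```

Step-by-step execution trace:
1. Inner try raises KeyError; inner `except KeyError as e` catches it.
2. `raise AttributeError(...) from e` raises AttributeError (KeyError is attached as __cause__, but only AttributeError is active).
3. Outer `except AttributeError` matches → output = 28.
4. `except KeyError` is not reached.
Result: 28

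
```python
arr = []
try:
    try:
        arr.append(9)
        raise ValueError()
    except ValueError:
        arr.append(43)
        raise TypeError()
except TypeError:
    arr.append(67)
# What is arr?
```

Step-by-step execution trace:
1. Inner try: `arr.append(9)` → arr = [9].
2. `raise ValueError()` raises ValueError.
3. Inner `except ValueError` matches → `arr.append(43)` → arr = [9, 43].
4. `raise TypeError()` raises TypeError; propagates to outer try.
5. Outer `except TypeError` matches → `arr.append(67)` → arr = [9, 43, 67].
Result: [9, 43, 67]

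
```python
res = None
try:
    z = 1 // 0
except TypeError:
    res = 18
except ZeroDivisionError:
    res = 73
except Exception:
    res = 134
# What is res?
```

Step-by-step execution trace:
1. `z = 1 // 0` raises ZeroDivisionError.
2. `except TypeError` does not match ZeroDivisionError; skipped.
3. `except ZeroDivisionError` matches → res = 73.
4. Remaining except clauses are skipped.
Result: 73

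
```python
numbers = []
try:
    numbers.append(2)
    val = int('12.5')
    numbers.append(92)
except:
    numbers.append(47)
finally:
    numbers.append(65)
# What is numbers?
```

Step-by-step execution trace:
1. try: `numbers.append(2)` → numbers = [2].
2. `val = int('12.5')` raises ValueError; `numbers.append(92)` is not reached.
3. bare `except` matches → `numbers.append(47)` → numbers = [2, 47].
4. finally always runs: `numbers.append(65)` → numbers = [2, 47, 65].
Result: [2, 47, 65]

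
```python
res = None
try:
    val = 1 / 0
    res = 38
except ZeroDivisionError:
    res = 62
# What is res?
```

Step-by-step execution trace:
1. `val = 1 / 0` raises ZeroDivisionError.
2. `res = 38` is not reached.
3. `except ZeroDivisionError` matches → res = 62.
Result: 62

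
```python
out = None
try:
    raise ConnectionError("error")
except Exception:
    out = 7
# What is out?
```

Step-by-step execution trace:
1. `raise ConnectionError(...)` raises ConnectionError.
2. `except Exception` matches (ConnectionError is a subclass of Exception) → out = 7.
Result: 7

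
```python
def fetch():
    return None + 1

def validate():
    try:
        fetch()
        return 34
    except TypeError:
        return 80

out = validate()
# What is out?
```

Step-by-step execution trace:
1. `validate()` calls `fetch()`.
2. `fetch()` evaluates `None + 1`, which raises TypeError; it propagates to the caller.
3. `return 34` is not reached.
4. `except TypeError` in validate matches → returns 80.
5. out = 80.
Result: 80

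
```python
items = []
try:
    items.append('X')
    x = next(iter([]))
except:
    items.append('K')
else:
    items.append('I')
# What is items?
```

Step-by-step execution trace:
1. try: `items.append('X')` → items = ['X'].
2. `x = next(iter([]))` raises StopIteration.
3. bare `except` matches → `items.append('K')` → items = ['X', 'K'].
4. `else` is skipped (an exception was raised).
Result: ['X', 'K']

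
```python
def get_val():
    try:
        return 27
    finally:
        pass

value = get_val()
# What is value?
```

Step-by-step execution trace:
1. `get_val()` enters try: `return 27` sets pending return value 27.
2. Before returning, `finally: pass` runs (no effect).
3. get_val() returns 27 → value = 27.
Result: 27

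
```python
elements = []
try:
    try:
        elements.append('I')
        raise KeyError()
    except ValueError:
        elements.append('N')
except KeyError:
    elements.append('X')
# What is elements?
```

Step-by-step execution trace:
1. Inner try: `elements.append('I')` → elements = ['I'].
2. `raise KeyError()` raises KeyError.
3. Inner `except ValueError` does not match KeyError; exception propagates to outer try.
4. Outer `except KeyError` matches → `elements.append('X')` → elements = ['I', 'X'].
Result: ['I', 'X']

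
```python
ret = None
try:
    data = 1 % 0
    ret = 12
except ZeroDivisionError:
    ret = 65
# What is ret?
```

Step-by-step execution trace:
1. `data = 1 % 0` raises ZeroDivisionError.
2. `ret = 12` is not reached.
3. `except ZeroDivisionError` matches → ret = 65.
Result: 65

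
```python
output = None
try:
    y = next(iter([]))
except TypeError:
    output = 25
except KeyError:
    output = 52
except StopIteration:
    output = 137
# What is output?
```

Step-by-step execution trace:
1. `y = next(iter([]))` raises StopIteration.
2. `except TypeError` does not match StopIteration; skipped.
3. `except KeyError` does not match StopIteration; skipped.
4. `except StopIteration` matches → output = 137.
Result: 137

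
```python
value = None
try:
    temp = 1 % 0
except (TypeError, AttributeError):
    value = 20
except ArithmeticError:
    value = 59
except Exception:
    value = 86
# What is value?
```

Step-by-step execution trace:
1. `temp = 1 % 0` raises ZeroDivisionError.
2. `except (TypeError, AttributeError)` does not match ZeroDivisionError; skipped.
3. `except ArithmeticError` matches (ZeroDivisionError is a subclass of ArithmeticError) → value = 59.
4. `except Exception` is not reached.
Result: 59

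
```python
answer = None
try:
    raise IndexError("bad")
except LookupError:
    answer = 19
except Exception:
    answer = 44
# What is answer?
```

Step-by-step execution trace:
1. `raise IndexError(...)` raises IndexError.
2. `except LookupError` matches (IndexError is a subclass of LookupError) → answer = 19.
3. `except Exception` is not reached.
Result: 19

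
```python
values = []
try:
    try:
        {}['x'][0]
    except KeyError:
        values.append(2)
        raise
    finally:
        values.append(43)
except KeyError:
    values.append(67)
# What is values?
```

Step-by-step execution trace:
1. Inner try: `{}['x'][0]` raises KeyError.
2. Inner `except KeyError` matches → `values.append(2)` → values = [2].
3. bare `raise` re-raises KeyError.
4. Inner `finally` runs during unwinding: `values.append(43)` → values = [2, 43].
5. Outer `except KeyError` matches → `values.append(67)` → values = [2, 43, 67].
Result: [2, 43, 67]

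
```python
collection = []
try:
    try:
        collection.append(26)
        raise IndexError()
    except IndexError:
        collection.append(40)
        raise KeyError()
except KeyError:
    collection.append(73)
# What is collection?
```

Step-by-step execution trace:
1. Inner try: `collection.append(26)` → collection = [26].
2. `raise IndexError()` raises IndexError.
3. Inner `except IndexError` matches → `collection.append(40)` → collection = [26, 40].
4. `raise KeyError()` raises KeyError; propagates to outer try.
5. Outer `except KeyError` matches → `collection.append(73)` → collection = [26, 40, 73].
Result: [26, 40, 73]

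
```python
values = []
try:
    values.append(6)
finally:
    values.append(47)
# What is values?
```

Step-by-step execution trace:
1. try: `values.append(6)` → values = [6].
2. The try body completes without raising.
3. finally always runs: `values.append(47)` → values = [6, 47].
Result: [6, 47]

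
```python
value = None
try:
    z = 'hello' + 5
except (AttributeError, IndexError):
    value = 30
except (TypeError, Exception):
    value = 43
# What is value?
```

Step-by-step execution trace:
1. `z = 'hello' + 5` raises TypeError.
2. `except (AttributeError, IndexError)` does not match TypeError; skipped.
3. `except (TypeError, Exception)` matches (TypeError is in the tuple) → value = 43.
Result: 43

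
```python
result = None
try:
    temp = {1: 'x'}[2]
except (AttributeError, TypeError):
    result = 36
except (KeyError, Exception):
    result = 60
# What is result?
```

Step-by-step execution trace:
1. `temp = {1: 'x'}[2]` raises KeyError.
2. `except (AttributeError, TypeError)` does not match KeyError; skipped.
3. `except (KeyError, Exception)` matches (KeyError is in the tuple) → result = 60.
Result: 60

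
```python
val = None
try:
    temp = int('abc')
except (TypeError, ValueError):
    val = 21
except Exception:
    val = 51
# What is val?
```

Step-by-step execution trace:
1. `temp = int('abc')` raises ValueError.
2. `except (TypeError, ValueError)` matches (ValueError is in the tuple) → val = 21.
3. `except Exception` is not reached.
Result: 21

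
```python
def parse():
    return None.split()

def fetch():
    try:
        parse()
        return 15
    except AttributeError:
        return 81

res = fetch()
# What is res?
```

Step-by-step execution trace:
1. `fetch()` calls `parse()`.
2. `parse()` evaluates `None.split()`, which raises AttributeError; it propagates to the caller.
3. `return 15` is not reached.
4. `except AttributeError` in fetch matches → returns 81.
5. res = 81.
Result: 81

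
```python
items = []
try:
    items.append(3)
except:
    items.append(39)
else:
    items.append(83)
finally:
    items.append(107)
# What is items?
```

Step-by-step execution trace:
1. try: `items.append(3)` → items = [3]. No exception raised.
2. `except` is skipped.
3. `else` runs: `items.append(83)` → items = [3, 83].
4. `finally` always runs: `items.append(107)` → items = [3, 83, 107].
Result: [3, 83, 107]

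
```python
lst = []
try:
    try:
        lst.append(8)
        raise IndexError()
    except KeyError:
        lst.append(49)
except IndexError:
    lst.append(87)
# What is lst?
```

Step-by-step execution trace:
1. Inner try: `lst.append(8)` → lst = [8].
2. `raise IndexError()` raises IndexError.
3. Inner `except KeyError` does not match IndexError; exception propagates to outer try.
4. Outer `except IndexError` matches → `lst.append(87)` → lst = [8, 87].
Result: [8, 87]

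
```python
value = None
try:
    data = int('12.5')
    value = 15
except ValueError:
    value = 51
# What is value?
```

Step-by-step execution trace:
1. `data = int('12.5')` raises ValueError.
2. `value = 15` is not reached.
3. `except ValueError` matches → value = 51.
Result: 51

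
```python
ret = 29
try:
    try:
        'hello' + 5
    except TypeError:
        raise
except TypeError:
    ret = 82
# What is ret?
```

Step-by-step execution trace:
1. Inner try: `'hello' + 5` raises TypeError.
2. Inner `except TypeError` matches; bare `raise` re-raises the same TypeError.
3. Outer `except TypeError` matches → ret = 82.
Result: 82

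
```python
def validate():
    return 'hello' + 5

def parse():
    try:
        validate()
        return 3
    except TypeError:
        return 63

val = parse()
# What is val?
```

Step-by-step execution trace:
1. `parse()` calls `validate()`.
2. `validate()` evaluates `'hello' + 5`, which raises TypeError; it propagates to the caller.
3. `return 3` is not reached.
4. `except TypeError` in parse matches → returns 63.
5. val = 63.
Result: 63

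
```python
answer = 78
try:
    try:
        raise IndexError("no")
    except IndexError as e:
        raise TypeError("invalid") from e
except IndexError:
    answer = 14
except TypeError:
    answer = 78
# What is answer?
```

Step-by-step execution trace:
1. Inner try raises IndexError; inner `except IndexError as e` catches it.
2. `raise TypeError(...) from e` raises TypeError (IndexError is attached as __cause__, but only TypeError is active).
3. Outer `except IndexError` does not match TypeError; skipped.
4. Outer `except TypeError` matches → answer = 78.
Result: 78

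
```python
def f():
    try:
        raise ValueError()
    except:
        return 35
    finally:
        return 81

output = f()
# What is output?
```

Step-by-step execution trace:
1. `f()` enters try: `raise ValueError()` raises ValueError.
2. bare `except` matches → `return 35` sets pending return value 35.
3. Before returning, `finally: return 81` runs and overrides the pending return.
4. f() returns 81 → output = 81.
Result: 81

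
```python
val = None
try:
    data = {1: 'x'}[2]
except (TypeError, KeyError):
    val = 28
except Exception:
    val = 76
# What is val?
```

Step-by-step execution trace:
1. `data = {1: 'x'}[2]` raises KeyError.
2. `except (TypeError, KeyError)` matches (KeyError is in the tuple) → val = 28.
3. `except Exception` is not reached.
Result: 28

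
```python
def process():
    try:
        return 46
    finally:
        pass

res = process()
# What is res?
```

Step-by-step execution trace:
1. `process()` enters try: `return 46` sets pending return value 46.
2. Before returning, `finally: pass` runs (no effect).
3. process() returns 46 → res = 46.
Result: 46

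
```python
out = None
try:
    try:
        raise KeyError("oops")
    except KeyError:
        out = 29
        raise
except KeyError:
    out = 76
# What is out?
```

Step-by-step execution trace:
1. Inner try: `raise KeyError("oops")` raises KeyError.
2. Inner `except KeyError` matches → out = 29.
3. bare `raise` re-raises the same KeyError.
4. Outer `except KeyError` matches → out = 76.
Result: 76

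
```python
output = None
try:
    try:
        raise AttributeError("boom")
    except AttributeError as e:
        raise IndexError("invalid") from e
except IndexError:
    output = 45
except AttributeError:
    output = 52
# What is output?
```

Step-by-step execution trace:
1. Inner try raises AttributeError; inner `except AttributeError as e` catches it.
2. `raise IndexError(...) from e` raises IndexError (AttributeError is attached as __cause__, but only IndexError is active).
3. Outer `except IndexError` matches → output = 45.
4. `except AttributeError` is not reached.
Result: 45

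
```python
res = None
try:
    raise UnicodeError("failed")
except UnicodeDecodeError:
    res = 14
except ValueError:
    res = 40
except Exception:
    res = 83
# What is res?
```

Step-by-step execution trace:
1. `raise UnicodeError(...)` raises UnicodeError.
2. `except UnicodeDecodeError` does not match (UnicodeError is not a subclass of UnicodeDecodeError); skipped.
3. `except ValueError` matches (UnicodeError is a subclass of ValueError) → res = 40.
4. `except Exception` is not reached.
Result: 40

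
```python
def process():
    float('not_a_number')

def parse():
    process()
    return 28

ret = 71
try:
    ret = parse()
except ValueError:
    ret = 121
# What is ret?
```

Step-by-step execution trace:
1. ret starts at 71.
2. try: `parse()` calls `process()`.
3. `process()` evaluates `float('not_a_number')`, which raises ValueError; it propagates through parse (uncaught).
4. `return 28` in parse is not reached; the assignment to ret does not complete.
5. `except ValueError` matches → ret = 121.
Result: 121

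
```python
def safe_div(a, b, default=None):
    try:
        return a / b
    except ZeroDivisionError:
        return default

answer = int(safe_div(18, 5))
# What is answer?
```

Step-by-step execution trace:
1. `safe_div(18, 5)` enters try: `return 18 / 5` → returns 3.6. No exception raised.
2. `except ZeroDivisionError` is skipped.
3. `int(3.6)` → 3 → answer = 3.
Result: 3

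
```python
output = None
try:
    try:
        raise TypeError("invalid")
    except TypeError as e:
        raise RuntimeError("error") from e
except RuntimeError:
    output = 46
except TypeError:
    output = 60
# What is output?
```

Step-by-step execution trace:
1. Inner try raises TypeError; inner `except TypeError as e` catches it.
2. `raise RuntimeError(...) from e` raises RuntimeError (TypeError is attached as __cause__, but only RuntimeError is active).
3. Outer `except RuntimeError` matches → output = 46.
4. `except TypeError` is not reached.
Result: 46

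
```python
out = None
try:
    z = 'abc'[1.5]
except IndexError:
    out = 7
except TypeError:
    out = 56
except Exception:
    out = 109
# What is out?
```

Step-by-step execution trace:
1. `z = 'abc'[1.5]` raises TypeError.
2. `except IndexError` does not match TypeError; skipped.
3. `except TypeError` matches → out = 56.
4. Remaining except clauses are skipped.
Result: 56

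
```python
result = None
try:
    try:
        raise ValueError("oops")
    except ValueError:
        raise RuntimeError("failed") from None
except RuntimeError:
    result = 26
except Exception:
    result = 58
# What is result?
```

Step-by-step execution trace:
1. Inner try raises ValueError; inner `except ValueError` catches it.
2. `raise RuntimeError(...) from None` raises RuntimeError (from None suppresses __context__, but the active exception is still RuntimeError).
3. Outer `except RuntimeError` matches → result = 26.
4. `except Exception` is not reached.
Result: 26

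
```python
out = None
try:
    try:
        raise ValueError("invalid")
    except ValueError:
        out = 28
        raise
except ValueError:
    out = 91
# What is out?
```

Step-by-step execution trace:
1. Inner try: `raise ValueError("invalid")` raises ValueError.
2. Inner `except ValueError` matches → out = 28.
3. bare `raise` re-raises the same ValueError.
4. Outer `except ValueError` matches → out = 91.
Result: 91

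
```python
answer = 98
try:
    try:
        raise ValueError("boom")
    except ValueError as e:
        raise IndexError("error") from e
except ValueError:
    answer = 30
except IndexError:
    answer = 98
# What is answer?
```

Step-by-step execution trace:
1. Inner try raises ValueError; inner `except ValueError as e` catches it.
2. `raise IndexError(...) from e` raises IndexError (ValueError is attached as __cause__, but only IndexError is active).
3. Outer `except ValueError` does not match IndexError; skipped.
4. Outer `except IndexError` matches → answer = 98.
Result: 98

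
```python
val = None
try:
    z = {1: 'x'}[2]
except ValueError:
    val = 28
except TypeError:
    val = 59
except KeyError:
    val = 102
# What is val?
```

Step-by-step execution trace:
1. `z = {1: 'x'}[2]` raises KeyError.
2. `except ValueError` does not match KeyError; skipped.
3. `except TypeError` does not match KeyError; skipped.
4. `except KeyError` matches → val = 102.
Result: 102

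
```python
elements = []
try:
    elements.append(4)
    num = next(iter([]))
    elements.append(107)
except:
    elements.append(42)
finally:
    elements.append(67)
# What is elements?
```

Step-by-step execution trace:
1. try: `elements.append(4)` → elements = [4].
2. `num = next(iter([]))` raises StopIteration; `elements.append(107)` is not reached.
3. bare `except` matches → `elements.append(42)` → elements = [4, 42].
4. finally always runs: `elements.append(67)` → elements = [4, 42, 67].
Result: [4, 42, 67]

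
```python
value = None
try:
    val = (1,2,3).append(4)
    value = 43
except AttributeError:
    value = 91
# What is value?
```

Step-by-step execution trace:
1. `val = (1,2,3).append(4)` raises AttributeError.
2. `value = 43` is not reached.
3. `except AttributeError` matches → value = 91.
Result: 91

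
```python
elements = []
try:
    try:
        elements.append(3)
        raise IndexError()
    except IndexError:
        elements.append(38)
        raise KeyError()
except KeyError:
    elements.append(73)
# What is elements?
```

Step-by-step execution trace:
1. Inner try: `elements.append(3)` → elements = [3].
2. `raise IndexError()` raises IndexError.
3. Inner `except IndexError` matches → `elements.append(38)` → elements = [3, 38].
4. `raise KeyError()` raises KeyError; propagates to outer try.
5. Outer `except KeyError` matches → `elements.append(73)` → elements = [3, 38, 73].
Result: [3, 38, 73]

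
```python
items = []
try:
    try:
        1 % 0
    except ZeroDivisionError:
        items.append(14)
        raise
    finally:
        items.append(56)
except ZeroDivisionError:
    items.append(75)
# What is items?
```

Step-by-step execution trace:
1. Inner try: `1 % 0` raises ZeroDivisionError.
2. Inner `except ZeroDivisionError` matches → `items.append(14)` → items = [14].
3. bare `raise` re-raises ZeroDivisionError.
4. Inner `finally` runs during unwinding: `items.append(56)` → items = [14, 56].
5. Outer `except ZeroDivisionError` matches → `items.append(75)` → items = [14, 56, 75].
Result: [14, 56, 75]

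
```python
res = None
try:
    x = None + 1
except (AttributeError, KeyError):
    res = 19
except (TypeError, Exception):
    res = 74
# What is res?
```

Step-by-step execution trace:
1. `x = None + 1` raises TypeError.
2. `except (AttributeError, KeyError)` does not match TypeError; skipped.
3. `except (TypeError, Exception)` matches (TypeError is in the tuple) → res = 74.
Result: 74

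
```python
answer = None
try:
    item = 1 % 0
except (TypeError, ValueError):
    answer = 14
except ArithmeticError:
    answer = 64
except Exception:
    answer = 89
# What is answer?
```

Step-by-step execution trace:
1. `item = 1 % 0` raises ZeroDivisionError.
2. `except (TypeError, ValueError)` does not match ZeroDivisionError; skipped.
3. `except ArithmeticError` matches (ZeroDivisionError is a subclass of ArithmeticError) → answer = 64.
4. `except Exception` is not reached.
Result: 64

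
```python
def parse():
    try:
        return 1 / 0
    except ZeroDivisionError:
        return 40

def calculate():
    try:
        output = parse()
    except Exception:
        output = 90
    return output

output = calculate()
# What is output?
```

Step-by-step execution trace:
1. `calculate()` calls `parse()`.
2. In parse: `1 / 0` raises ZeroDivisionError; `except ZeroDivisionError` catches it → returns 40.
3. In calculate: `output = parse()` → output = 40. No exception reaches calculate.
4. `except Exception` is skipped; calculate returns 40.
5. output = 40.
Result: 40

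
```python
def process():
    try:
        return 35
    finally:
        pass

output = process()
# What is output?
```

Step-by-step execution trace:
1. `process()` enters try: `return 35` sets pending return value 35.
2. Before returning, `finally: pass` runs (no effect).
3. process() returns 35 → output = 35.
Result: 35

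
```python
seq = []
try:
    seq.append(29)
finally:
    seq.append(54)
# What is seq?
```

Step-by-step execution trace:
1. try: `seq.append(29)` → seq = [29].
2. The try body completes without raising.
3. finally always runs: `seq.append(54)` → seq = [29, 54].
Result: [29, 54]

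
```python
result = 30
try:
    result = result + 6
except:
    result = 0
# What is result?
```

Step-by-step execution trace:
1. result starts at 30.
2. try: `result = result + 6` → result = 36. No exception raised.
3. `except` is skipped.
Result: 36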